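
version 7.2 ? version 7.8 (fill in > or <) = <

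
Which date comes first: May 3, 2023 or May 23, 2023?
May 3, 2023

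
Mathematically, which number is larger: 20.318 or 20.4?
20.4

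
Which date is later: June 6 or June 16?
June 16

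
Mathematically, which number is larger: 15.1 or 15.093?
15.1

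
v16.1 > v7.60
True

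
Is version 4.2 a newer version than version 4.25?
No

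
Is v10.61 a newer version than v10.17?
Yes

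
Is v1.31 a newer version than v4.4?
No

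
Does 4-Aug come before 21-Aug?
Yes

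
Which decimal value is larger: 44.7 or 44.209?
44.7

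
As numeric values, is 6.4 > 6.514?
False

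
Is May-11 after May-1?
Yes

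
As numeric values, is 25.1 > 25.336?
False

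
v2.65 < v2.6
False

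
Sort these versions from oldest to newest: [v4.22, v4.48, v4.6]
[v4.6, v4.22, v4.48]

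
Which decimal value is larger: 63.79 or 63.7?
63.79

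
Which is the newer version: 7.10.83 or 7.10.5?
7.10.83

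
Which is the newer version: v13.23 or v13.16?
v13.23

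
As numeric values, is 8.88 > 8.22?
True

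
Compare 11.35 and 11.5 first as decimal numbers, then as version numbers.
As decimals: 11.35 < 11.5. As versions: v11.35 > v11.5 (minor version 35 > 5).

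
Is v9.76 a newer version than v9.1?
Yes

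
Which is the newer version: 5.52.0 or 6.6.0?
6.6.0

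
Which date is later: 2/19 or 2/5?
2/19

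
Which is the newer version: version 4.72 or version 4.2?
version 4.72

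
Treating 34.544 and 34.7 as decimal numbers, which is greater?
34.7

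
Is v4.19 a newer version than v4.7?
Yes. Version numbers are compared segment by segment as integers, not as decimals: minor version 19 > 7, so v4.19 > v4.7 (even though the decimal 4.19 < 4.7).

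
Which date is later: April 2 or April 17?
April 17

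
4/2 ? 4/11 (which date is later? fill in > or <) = <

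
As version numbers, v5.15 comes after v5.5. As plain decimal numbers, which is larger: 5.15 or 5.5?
5.5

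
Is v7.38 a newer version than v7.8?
Yes. Version numbers are compared segment by segment as integers, not as decimals: minor version 38 > 8, so v7.38 > v7.8 (even though the decimal 7.38 < 7.8).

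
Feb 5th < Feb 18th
True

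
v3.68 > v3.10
True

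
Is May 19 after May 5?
Yes. Day 19 comes after day 5 in May — this is a date comparison, not a decimal one (the decimal 5.19 would be smaller than 5.5).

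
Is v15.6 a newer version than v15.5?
Yes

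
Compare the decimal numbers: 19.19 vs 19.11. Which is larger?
19.19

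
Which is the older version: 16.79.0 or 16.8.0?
16.8.0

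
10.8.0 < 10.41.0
True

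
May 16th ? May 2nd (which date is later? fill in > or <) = >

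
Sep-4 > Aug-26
True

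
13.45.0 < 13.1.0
False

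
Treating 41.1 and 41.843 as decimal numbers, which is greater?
41.843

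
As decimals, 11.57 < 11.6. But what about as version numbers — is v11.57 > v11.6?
True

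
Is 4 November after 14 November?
No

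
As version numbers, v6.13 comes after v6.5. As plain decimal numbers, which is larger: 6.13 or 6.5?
6.5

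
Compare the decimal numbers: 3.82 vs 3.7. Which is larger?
3.82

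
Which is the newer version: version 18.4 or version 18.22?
version 18.22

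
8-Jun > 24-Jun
False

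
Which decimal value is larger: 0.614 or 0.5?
0.614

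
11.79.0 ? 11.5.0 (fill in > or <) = >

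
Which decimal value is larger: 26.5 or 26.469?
26.5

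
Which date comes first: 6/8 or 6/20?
6/8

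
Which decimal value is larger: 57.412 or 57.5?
57.5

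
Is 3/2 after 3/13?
No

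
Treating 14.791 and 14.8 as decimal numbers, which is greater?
14.8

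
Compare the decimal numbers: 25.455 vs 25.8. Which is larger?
25.8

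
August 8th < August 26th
True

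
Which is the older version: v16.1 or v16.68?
v16.1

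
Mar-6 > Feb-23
True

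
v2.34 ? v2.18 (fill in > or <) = >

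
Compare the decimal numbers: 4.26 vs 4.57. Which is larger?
4.57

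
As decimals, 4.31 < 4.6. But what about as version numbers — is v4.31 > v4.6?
True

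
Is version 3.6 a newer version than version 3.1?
Yes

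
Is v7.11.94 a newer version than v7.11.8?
Yes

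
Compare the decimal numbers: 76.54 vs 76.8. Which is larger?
76.8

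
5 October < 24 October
True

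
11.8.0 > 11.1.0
True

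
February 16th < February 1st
False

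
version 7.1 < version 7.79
True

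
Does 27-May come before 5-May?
No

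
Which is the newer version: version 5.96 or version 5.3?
version 5.96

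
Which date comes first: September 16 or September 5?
September 5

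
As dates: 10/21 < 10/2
False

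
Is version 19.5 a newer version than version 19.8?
No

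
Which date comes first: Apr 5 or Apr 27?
Apr 5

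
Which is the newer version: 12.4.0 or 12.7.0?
12.7.0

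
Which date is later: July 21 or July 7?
July 21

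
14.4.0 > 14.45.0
False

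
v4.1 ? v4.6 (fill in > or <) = <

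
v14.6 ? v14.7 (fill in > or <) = <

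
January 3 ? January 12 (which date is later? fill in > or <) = <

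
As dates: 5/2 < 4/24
False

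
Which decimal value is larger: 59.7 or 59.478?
59.7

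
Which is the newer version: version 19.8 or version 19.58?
version 19.58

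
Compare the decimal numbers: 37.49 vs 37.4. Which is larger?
37.49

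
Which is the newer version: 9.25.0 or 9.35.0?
9.35.0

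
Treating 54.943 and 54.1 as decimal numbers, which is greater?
54.943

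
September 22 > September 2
True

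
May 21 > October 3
False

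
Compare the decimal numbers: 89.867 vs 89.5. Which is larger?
89.867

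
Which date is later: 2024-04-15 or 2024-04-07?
2024-04-15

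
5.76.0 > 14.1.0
False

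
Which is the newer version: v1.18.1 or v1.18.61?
v1.18.61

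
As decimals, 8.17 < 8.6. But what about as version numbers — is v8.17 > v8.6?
True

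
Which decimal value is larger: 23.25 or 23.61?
23.61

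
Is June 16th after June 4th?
Yes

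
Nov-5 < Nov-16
True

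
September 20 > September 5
True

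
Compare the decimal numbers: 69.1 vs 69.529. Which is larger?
69.529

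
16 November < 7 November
False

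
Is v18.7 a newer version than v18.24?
No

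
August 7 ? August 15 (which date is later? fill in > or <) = <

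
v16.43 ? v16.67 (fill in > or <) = <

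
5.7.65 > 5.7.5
True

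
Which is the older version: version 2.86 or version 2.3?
version 2.3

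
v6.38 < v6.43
True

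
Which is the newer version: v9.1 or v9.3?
v9.3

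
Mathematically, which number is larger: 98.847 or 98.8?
98.847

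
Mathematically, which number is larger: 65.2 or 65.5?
65.5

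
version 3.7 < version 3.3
False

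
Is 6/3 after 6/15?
No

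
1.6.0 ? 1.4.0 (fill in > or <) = >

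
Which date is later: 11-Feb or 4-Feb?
11-Feb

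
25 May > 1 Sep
False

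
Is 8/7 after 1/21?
Yes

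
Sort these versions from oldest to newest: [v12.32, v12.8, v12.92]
[v12.8, v12.32, v12.92]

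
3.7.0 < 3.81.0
True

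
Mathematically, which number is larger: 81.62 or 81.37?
81.62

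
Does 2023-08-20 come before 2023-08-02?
No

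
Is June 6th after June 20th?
No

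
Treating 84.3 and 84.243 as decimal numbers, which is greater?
84.3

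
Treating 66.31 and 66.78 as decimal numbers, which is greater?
66.78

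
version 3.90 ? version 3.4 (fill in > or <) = >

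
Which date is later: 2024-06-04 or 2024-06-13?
2024-06-13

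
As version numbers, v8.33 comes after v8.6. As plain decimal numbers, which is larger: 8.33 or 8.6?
8.6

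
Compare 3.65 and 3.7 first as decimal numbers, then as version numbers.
As decimals: 3.65 < 3.7. As versions: v3.65 > v3.7 (minor version 65 > 7).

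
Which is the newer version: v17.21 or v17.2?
v17.21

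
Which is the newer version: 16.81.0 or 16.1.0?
16.81.0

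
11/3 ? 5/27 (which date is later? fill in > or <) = >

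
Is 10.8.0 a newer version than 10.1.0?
Yes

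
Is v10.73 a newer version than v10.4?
Yes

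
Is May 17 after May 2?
Yes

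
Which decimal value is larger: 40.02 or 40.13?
40.13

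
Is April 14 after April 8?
Yes. Day 14 comes after day 8 in April — this is a date comparison, not a decimal one (the decimal 4.14 would be smaller than 4.8).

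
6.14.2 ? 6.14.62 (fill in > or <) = <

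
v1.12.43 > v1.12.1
True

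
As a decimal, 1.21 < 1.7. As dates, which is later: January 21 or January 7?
January 21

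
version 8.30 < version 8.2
False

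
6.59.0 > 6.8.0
True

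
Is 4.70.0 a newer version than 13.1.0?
No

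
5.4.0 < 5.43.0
True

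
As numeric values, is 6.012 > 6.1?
False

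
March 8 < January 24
False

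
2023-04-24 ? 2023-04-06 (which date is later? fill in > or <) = >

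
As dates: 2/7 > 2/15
False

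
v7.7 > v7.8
False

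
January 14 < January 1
False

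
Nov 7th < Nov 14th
True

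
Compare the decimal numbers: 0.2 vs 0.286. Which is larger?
0.286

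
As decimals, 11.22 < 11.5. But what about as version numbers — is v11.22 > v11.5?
True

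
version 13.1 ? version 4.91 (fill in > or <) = >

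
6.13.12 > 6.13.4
True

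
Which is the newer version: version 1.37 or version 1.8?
version 1.37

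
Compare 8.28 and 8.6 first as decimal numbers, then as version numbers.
As decimals: 8.28 < 8.6. As versions: v8.28 > v8.6 (minor version 28 > 6).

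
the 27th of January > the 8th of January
True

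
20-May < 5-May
False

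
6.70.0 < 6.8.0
False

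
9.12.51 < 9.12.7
False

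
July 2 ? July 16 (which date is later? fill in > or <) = <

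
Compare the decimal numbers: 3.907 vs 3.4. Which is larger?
3.907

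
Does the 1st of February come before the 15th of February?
Yes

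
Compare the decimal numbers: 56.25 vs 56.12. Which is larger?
56.25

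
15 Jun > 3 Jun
True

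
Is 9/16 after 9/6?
Yes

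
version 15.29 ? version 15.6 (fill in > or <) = >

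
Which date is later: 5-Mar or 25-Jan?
5-Mar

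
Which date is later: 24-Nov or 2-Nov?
24-Nov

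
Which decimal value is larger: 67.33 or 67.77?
67.77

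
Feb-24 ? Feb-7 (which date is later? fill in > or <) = >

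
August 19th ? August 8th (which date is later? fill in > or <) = >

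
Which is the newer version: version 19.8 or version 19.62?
version 19.62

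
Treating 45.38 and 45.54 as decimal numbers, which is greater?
45.54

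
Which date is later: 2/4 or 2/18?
2/18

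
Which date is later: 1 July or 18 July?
18 July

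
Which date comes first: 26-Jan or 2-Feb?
26-Jan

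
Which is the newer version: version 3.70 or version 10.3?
version 10.3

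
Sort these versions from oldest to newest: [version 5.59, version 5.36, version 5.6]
[version 5.6, version 5.36, version 5.59]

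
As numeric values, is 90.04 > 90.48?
False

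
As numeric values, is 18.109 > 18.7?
False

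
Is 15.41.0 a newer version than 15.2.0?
Yes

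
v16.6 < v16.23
True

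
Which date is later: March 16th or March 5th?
March 16th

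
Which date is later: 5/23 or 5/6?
5/23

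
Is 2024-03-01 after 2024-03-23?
No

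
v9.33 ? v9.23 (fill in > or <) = >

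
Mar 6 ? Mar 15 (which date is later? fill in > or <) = <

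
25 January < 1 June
True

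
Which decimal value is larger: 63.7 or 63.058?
63.7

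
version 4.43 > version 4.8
True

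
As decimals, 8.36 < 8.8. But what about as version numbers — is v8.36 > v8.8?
True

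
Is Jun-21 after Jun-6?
Yes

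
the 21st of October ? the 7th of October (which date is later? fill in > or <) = >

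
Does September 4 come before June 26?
No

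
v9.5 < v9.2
False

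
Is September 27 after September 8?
Yes. Day 27 comes after day 8 in September — this is a date comparison, not a decimal one (the decimal 9.27 would be smaller than 9.8).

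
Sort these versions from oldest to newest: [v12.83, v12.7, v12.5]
[v12.5, v12.7, v12.83]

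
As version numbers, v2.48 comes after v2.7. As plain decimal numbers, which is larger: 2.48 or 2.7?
2.7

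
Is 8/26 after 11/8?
No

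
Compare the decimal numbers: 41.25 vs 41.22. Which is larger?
41.25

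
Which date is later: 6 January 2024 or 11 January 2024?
11 January 2024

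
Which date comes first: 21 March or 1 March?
1 March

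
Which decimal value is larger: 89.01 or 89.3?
89.3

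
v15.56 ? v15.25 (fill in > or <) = >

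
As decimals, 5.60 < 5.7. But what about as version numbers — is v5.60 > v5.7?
True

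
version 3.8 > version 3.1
True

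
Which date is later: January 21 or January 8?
January 21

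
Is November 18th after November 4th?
Yes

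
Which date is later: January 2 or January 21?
January 21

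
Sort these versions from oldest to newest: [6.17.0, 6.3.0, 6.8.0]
[6.3.0, 6.8.0, 6.17.0]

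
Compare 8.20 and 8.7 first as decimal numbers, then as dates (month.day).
As decimals: 8.20 < 8.7. As dates: 8/20 is later than 8/7 (day 20 > day 7).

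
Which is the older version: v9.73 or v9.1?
v9.1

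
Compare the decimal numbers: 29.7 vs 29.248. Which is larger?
29.7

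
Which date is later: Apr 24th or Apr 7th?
Apr 24th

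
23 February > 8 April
False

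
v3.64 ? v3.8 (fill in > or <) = >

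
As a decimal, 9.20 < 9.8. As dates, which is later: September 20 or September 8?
September 20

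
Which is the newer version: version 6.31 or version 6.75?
version 6.75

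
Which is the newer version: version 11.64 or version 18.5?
version 18.5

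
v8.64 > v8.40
True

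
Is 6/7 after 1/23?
Yes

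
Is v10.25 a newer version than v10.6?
Yes. Version numbers are compared segment by segment as integers, not as decimals: minor version 25 > 6, so v10.25 > v10.6 (even though the decimal 10.25 < 10.6).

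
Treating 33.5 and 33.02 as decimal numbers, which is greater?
33.5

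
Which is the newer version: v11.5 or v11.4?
v11.5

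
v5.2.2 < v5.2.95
True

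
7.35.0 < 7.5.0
False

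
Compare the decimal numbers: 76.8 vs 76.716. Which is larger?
76.8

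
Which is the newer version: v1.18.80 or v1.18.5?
v1.18.80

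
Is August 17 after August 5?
Yes. Day 17 comes after day 5 in August — this is a date comparison, not a decimal one (the decimal 8.17 would be smaller than 8.5).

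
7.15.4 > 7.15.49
False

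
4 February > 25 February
False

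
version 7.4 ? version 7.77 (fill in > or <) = <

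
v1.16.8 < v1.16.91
True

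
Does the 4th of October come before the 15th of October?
Yes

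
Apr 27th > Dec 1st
False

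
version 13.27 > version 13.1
True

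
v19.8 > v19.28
False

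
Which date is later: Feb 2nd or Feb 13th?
Feb 13th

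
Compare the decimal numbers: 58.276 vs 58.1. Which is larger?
58.276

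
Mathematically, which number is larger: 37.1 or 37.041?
37.1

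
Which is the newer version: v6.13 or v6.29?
v6.29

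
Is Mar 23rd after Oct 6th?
No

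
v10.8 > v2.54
True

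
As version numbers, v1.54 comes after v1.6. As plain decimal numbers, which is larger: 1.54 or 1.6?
1.6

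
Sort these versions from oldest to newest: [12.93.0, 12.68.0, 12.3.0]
[12.3.0, 12.68.0, 12.93.0]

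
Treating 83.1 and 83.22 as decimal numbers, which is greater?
83.22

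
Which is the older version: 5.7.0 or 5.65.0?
5.7.0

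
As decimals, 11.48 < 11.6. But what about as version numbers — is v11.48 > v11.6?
True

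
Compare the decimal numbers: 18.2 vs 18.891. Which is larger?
18.891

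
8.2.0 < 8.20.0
True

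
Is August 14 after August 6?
Yes. Day 14 comes after day 6 in August — this is a date comparison, not a decimal one (the decimal 8.14 would be smaller than 8.6).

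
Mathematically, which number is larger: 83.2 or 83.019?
83.2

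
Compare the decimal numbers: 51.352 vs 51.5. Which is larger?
51.5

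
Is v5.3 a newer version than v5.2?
Yes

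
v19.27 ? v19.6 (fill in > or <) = >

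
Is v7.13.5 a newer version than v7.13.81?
No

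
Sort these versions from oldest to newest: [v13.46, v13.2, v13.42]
[v13.2, v13.42, v13.46]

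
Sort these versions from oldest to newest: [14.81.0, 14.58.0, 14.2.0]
[14.2.0, 14.58.0, 14.81.0]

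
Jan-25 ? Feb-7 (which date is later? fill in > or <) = <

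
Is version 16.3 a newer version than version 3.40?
Yes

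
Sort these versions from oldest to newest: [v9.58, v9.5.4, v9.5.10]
[v9.5.4, v9.5.10, v9.58]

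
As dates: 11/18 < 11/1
False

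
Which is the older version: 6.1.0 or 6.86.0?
6.1.0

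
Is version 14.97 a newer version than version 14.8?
Yes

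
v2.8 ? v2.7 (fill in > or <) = >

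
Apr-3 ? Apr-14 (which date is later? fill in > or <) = <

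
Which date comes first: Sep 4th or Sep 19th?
Sep 4th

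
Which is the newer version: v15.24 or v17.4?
v17.4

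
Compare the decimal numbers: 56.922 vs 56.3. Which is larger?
56.922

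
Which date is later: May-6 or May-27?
May-27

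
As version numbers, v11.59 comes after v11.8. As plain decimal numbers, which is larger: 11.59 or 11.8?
11.8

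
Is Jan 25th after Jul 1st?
No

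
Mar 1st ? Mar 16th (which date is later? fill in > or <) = <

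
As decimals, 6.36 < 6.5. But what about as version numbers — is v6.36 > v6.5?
True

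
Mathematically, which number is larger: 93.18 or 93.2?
93.2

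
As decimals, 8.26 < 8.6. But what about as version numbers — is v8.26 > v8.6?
True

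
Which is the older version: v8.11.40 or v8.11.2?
v8.11.2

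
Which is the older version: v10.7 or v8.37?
v8.37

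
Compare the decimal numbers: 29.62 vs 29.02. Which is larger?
29.62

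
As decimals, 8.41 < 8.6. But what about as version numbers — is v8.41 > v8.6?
True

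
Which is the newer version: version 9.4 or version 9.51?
version 9.51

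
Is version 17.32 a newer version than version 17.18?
Yes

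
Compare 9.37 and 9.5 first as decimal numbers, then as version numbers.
As decimals: 9.37 < 9.5. As versions: v9.37 > v9.5 (minor version 37 > 5).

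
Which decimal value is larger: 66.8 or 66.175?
66.8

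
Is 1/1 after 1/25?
No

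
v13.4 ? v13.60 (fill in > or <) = <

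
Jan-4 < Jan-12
True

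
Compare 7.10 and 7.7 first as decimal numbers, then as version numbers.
As decimals: 7.10 < 7.7. As versions: v7.10 > v7.7 (minor version 10 > 7).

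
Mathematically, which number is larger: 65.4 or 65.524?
65.524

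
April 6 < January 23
False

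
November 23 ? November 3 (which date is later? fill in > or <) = >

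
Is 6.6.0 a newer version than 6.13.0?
No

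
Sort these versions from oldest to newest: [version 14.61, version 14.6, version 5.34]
[version 5.34, version 14.6, version 14.61]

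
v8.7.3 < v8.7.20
True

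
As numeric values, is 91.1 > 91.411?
False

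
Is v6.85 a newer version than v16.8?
No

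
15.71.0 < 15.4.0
False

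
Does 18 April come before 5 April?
No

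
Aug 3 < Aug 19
True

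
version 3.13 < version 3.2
False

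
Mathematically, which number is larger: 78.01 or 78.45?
78.45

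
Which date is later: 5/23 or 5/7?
5/23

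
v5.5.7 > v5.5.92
False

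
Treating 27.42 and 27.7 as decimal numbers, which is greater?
27.7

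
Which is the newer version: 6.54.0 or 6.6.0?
6.54.0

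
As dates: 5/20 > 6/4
False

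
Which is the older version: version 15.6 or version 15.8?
version 15.6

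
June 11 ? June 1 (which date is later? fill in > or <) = >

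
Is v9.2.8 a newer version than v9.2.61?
No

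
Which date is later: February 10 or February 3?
February 10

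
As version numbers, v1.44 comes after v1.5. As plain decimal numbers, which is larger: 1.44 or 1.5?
1.5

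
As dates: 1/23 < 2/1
True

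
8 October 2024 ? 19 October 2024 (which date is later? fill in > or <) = <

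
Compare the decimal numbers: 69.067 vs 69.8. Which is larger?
69.8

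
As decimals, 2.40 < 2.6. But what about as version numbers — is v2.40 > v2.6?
True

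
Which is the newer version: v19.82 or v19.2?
v19.82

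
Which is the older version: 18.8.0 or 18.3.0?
18.3.0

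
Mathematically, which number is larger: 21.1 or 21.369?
21.369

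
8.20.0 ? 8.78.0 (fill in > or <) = <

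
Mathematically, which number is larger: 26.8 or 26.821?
26.821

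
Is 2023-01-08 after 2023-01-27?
No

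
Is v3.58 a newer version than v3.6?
Yes. Version numbers are compared segment by segment as integers, not as decimals: minor version 58 > 6, so v3.58 > v3.6 (even though the decimal 3.58 < 3.6).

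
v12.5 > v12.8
False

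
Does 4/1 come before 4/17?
Yes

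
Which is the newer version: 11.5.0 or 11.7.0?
11.7.0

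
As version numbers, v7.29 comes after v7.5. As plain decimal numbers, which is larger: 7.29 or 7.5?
7.5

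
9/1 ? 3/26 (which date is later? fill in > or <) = >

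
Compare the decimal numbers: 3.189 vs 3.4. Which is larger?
3.4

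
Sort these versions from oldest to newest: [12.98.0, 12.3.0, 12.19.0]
[12.3.0, 12.19.0, 12.98.0]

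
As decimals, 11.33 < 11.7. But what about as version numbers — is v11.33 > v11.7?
True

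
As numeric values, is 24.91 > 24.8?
True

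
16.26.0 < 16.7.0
False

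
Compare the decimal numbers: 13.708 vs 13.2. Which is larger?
13.708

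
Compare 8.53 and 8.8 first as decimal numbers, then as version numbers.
As decimals: 8.53 < 8.8. As versions: v8.53 > v8.8 (minor version 53 > 8).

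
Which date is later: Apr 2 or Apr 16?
Apr 16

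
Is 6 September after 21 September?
No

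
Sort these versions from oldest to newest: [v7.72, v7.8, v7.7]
[v7.7, v7.8, v7.72]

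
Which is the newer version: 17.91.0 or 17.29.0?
17.91.0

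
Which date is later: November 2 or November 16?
November 16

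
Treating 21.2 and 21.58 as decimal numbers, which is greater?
21.58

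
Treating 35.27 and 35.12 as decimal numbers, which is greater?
35.27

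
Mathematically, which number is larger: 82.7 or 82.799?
82.799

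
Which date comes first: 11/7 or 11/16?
11/7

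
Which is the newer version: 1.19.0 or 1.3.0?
1.19.0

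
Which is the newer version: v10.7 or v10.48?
v10.48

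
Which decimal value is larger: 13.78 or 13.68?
13.78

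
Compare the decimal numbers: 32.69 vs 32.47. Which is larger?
32.69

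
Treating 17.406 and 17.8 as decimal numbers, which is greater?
17.8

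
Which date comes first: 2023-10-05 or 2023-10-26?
2023-10-05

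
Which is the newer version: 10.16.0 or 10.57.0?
10.57.0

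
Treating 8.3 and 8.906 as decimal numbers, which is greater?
8.906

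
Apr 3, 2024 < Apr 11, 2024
True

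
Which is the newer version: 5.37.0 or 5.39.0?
5.39.0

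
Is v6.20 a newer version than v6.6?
Yes. Version numbers are compared segment by segment as integers, not as decimals: minor version 20 > 6, so v6.20 > v6.6 (even though the decimal 6.20 < 6.6).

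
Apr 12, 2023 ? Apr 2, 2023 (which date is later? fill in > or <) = >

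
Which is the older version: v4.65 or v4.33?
v4.33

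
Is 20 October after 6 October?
Yes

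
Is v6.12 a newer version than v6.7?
Yes. Version numbers are compared segment by segment as integers, not as decimals: minor version 12 > 7, so v6.12 > v6.7 (even though the decimal 6.12 < 6.7).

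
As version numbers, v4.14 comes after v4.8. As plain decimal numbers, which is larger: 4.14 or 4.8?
4.8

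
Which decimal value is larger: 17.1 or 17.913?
17.913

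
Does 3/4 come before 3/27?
Yes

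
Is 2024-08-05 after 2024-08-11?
No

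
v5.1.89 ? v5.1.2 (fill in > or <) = >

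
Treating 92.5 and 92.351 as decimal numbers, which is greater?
92.5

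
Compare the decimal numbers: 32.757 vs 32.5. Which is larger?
32.757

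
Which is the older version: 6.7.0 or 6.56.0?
6.7.0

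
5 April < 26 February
False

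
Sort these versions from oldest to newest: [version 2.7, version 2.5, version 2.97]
[version 2.5, version 2.7, version 2.97]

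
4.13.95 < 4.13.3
False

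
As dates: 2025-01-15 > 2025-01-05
True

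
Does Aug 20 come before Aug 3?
No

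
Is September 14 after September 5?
Yes. Day 14 comes after day 5 in September — this is a date comparison, not a decimal one (the decimal 9.14 would be smaller than 9.5).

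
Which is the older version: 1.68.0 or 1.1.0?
1.1.0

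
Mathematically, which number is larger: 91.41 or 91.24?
91.41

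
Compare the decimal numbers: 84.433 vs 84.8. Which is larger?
84.8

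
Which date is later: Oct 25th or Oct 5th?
Oct 25th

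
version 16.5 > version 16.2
True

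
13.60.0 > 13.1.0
True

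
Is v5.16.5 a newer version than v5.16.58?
No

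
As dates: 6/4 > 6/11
False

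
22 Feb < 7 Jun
True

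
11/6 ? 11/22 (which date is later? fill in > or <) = <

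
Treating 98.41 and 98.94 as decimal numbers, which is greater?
98.94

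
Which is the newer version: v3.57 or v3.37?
v3.57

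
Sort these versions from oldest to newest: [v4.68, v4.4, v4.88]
[v4.4, v4.68, v4.88]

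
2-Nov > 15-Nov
False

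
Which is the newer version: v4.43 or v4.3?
v4.43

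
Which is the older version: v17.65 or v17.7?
v17.7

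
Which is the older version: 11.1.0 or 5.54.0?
5.54.0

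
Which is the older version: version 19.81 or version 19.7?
version 19.7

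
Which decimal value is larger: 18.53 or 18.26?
18.53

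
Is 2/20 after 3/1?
No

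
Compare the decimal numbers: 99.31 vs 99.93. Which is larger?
99.93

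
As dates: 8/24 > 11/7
False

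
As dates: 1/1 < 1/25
True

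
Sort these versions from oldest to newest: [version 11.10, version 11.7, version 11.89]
[version 11.7, version 11.10, version 11.89]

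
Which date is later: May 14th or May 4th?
May 14th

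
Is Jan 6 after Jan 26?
No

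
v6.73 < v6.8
False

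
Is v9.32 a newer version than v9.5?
Yes. Version numbers are compared segment by segment as integers, not as decimals: minor version 32 > 5, so v9.32 > v9.5 (even though the decimal 9.32 < 9.5).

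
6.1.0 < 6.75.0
True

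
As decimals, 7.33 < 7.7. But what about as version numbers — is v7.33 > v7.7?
True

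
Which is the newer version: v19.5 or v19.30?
v19.30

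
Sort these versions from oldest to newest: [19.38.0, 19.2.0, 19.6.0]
[19.2.0, 19.6.0, 19.38.0]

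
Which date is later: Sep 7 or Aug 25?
Sep 7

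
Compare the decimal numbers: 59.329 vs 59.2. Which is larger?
59.329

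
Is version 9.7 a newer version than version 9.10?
No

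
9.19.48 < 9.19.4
False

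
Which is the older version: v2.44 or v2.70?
v2.44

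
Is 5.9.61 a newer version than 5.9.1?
Yes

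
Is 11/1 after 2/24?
Yes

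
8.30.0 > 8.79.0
False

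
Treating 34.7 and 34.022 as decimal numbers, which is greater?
34.7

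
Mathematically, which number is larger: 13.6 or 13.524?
13.6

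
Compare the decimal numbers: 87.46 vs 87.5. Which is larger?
87.5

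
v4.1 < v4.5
True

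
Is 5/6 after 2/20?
Yes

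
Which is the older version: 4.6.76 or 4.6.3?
4.6.3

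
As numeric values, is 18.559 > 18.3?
True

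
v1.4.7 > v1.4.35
False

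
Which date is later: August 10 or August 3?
August 10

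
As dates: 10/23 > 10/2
True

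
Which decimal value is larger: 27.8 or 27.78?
27.8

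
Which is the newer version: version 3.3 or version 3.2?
version 3.3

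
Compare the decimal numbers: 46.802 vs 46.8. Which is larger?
46.802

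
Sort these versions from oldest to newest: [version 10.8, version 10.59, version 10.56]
[version 10.8, version 10.56, version 10.59]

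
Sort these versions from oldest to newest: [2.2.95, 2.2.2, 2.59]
[2.2.2, 2.2.95, 2.59]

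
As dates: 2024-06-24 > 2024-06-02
True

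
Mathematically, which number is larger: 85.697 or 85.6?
85.697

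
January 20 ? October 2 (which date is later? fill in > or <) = <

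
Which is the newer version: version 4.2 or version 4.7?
version 4.7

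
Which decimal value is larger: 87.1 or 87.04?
87.1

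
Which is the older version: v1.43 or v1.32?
v1.32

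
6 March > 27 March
False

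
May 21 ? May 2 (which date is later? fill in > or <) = >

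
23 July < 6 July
False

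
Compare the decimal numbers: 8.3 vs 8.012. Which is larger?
8.3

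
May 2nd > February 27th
True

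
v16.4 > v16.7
False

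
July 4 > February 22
True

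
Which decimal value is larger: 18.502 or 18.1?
18.502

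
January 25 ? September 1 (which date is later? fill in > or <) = <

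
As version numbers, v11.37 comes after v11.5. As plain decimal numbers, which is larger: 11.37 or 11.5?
11.5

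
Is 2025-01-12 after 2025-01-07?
Yes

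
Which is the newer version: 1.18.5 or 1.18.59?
1.18.59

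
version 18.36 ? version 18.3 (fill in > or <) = >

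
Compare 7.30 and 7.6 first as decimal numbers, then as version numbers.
As decimals: 7.30 < 7.6. As versions: v7.30 > v7.6 (minor version 30 > 6).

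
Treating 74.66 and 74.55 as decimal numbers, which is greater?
74.66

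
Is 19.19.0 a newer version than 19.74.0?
No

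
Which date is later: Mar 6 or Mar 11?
Mar 11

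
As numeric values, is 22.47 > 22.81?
False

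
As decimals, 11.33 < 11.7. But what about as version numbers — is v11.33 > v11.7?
True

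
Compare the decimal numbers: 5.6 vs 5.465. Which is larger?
5.6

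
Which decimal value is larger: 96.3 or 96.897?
96.897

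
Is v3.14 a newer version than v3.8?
Yes. Version numbers are compared segment by segment as integers, not as decimals: minor version 14 > 8, so v3.14 > v3.8 (even though the decimal 3.14 < 3.8).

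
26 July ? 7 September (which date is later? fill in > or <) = <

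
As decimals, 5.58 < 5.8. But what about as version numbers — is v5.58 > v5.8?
True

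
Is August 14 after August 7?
Yes. Day 14 comes after day 7 in August — this is a date comparison, not a decimal one (the decimal 8.14 would be smaller than 8.7).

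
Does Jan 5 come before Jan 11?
Yes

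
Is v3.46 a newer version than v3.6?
Yes. Version numbers are compared segment by segment as integers, not as decimals: minor version 46 > 6, so v3.46 > v3.6 (even though the decimal 3.46 < 3.6).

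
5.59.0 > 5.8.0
True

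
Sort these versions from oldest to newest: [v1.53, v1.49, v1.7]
[v1.7, v1.49, v1.53]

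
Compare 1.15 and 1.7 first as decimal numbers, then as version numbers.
As decimals: 1.15 < 1.7. As versions: v1.15 > v1.7 (minor version 15 > 7).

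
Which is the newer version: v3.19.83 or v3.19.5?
v3.19.83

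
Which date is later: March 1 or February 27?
March 1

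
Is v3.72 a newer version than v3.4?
Yes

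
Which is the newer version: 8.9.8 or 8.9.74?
8.9.74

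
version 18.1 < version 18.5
True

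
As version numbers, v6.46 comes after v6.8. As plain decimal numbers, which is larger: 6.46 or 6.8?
6.8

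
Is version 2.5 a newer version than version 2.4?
Yes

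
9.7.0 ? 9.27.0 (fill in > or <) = <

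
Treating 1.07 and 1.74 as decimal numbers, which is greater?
1.74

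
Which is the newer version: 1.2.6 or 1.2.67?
1.2.67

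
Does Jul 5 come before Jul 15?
Yes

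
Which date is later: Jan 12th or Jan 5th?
Jan 12th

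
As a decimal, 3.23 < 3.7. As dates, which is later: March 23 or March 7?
March 23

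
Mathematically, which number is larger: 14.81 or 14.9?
14.9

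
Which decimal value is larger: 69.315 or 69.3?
69.315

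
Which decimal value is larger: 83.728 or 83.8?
83.8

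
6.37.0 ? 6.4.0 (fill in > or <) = >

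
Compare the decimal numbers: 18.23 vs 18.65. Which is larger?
18.65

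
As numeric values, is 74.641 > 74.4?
True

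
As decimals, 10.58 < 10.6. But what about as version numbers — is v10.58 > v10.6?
True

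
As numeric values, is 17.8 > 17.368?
True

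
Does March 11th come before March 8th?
No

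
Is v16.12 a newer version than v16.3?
Yes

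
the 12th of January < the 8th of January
False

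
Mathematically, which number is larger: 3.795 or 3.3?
3.795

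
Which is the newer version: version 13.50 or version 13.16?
version 13.50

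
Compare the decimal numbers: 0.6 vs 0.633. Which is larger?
0.633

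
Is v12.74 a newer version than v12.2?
Yes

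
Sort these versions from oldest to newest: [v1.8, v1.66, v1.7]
[v1.7, v1.8, v1.66]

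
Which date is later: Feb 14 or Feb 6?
Feb 14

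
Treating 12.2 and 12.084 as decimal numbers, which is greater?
12.2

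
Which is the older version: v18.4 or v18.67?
v18.4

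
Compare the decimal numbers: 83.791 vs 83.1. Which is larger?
83.791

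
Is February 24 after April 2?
No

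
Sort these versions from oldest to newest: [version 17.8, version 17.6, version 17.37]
[version 17.6, version 17.8, version 17.37]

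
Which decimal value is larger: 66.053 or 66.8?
66.8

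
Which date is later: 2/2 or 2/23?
2/23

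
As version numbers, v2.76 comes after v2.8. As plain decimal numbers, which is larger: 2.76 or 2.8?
2.8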